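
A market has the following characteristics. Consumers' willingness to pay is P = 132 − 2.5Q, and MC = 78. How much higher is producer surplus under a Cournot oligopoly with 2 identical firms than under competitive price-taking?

Producer surplus rises by 259.2

Perfect competition: P = MC = 78, so 132 − 2.5Q = 78 and Q = 21.6.
PS = (78 − 78)·21.6 = 0.
In a 2-firm Cournot equilibrium, symmetry and the first-order condition give q = (132 − 78)/(7.5) = 7.2. So Q = 14.4 and P = 96.
PS = (96 − 78)·14.4 = 259.2.
Change in producer surplus: 259.2 − 0 = 259.2.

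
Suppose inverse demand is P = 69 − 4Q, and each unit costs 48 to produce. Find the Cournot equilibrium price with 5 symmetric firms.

With 5 symmetric Cournot firms, each firm's FOC gives 69 − 24q = 48, so q = 0.875, Q = 5·0.875 = 4.375, and P = 51.5.

P = 51.5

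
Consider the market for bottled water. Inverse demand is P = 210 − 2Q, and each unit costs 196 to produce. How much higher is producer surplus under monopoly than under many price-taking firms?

Competitive firms price at marginal cost: P = 196, giving Q = 7.
PS = (196 − 196)·7 = 0.
Monopoly sets MR = MC: 210 − 4Q = 196 ⇒ Q = 3.5, P = 210 − 2·3.5 = 203.
PS = (203 − 196)·3.5 = 24.5.
Change in producer surplus: 24.5 − 0 = 24.5.

PS rises by 24.5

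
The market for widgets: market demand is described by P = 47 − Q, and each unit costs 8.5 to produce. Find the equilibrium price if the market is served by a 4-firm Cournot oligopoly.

P = 16.2

With 4 symmetric Cournot firms, each firm's FOC gives 47 − 5q = 8.5, so q = 7.7, Q = 4·7.7 = 30.8, and P = 16.2.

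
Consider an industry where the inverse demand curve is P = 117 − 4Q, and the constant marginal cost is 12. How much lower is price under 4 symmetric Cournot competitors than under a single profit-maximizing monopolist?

A monopolist chooses Q where MR = MC. MR = 117 − 8Q; setting this equal to 12 gives Q = 13.125 and P = 64.5.
With 4 symmetric Cournot firms, each firm's FOC gives 117 − 20q = 12, so q = 5.25, Q = 4·5.25 = 21, and P = 33.
Change in price: 33 − 64.5 = −31.5.

Price falls by 31.5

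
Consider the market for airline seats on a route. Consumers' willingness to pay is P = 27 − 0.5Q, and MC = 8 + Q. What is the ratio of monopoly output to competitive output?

Q_m/Q_c = 0.75

Monopoly sets MR = MC: 27 − Q = 8 + Q ⇒ Q = 9.5, P = 27 − 0.5·9.5 = 22.25.
Under competition P = MC: 27 − 0.5Q = 8 + Q ⇒ Q = 38/3, P = 62/3.
Ratio Q_m/Q_c = 9.5/(38/3) = 0.75.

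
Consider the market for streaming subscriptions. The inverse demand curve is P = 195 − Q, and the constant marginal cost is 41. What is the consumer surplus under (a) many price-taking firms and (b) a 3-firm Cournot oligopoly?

Perfect competition: P = MC = 41, so 195 − Q = 41 and Q = 154.
CS = ½·(195 − 41)·154 = 11858.
With 3 symmetric Cournot firms, each firm's FOC gives 195 − 4q = 41, so q = 38.5, Q = 3·38.5 = 115.5, and P = 79.5.
CS = ½·(195 − 79.5)·115.5 = 6670.125.

Competition: CS = 11858; Cournot: CS = 6670.125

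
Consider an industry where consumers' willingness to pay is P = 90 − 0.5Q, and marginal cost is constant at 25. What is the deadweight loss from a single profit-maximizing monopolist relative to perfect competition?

DWL = 1056.25

Perfect competition: P = MC = 25, so 90 − 0.5Q = 25 and Q = 130.
The monopolist equates marginal revenue to marginal cost: 90 − Q = 25, so Q = 65. From demand, P = 57.5.
DWL is the triangle between Q = 65 and Q = 130: ½·(130 − 65)·(57.5 − 25) = 1056.25.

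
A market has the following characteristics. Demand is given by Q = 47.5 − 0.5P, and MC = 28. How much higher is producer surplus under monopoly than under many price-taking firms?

Inverting demand: P = 95 − 2Q.
Perfect competition: P = MC = 28, so 95 − 2Q = 28 and Q = 33.5.
PS = (28 − 28)·33.5 = 0.
The monopolist equates marginal revenue to marginal cost: 95 − 4Q = 28, so Q = 16.75. From demand, P = 61.5.
PS = (61.5 − 28)·16.75 = 561.125.
Change in producer surplus: 561.125 − 0 = 561.125.

Producer surplus rises by 561.125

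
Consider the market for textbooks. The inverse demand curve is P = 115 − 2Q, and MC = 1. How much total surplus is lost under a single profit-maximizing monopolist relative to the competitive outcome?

DWL = 812.25

Competitive firms price at marginal cost: P = 1, giving Q = 57.
A monopolist chooses Q where MR = MC. MR = 115 − 4Q; setting this equal to 1 gives Q = 28.5 and P = 58.
DWL is the triangle between Q = 28.5 and Q = 57: ½·(57 − 28.5)·(58 − 1) = 812.25.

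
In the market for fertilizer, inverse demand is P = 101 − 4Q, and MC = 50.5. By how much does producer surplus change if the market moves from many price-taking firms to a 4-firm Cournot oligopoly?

Perfect competition: P = MC = 50.5, so 101 − 4Q = 50.5 and Q = 12.625.
PS = (50.5 − 50.5)·12.625 = 0.
In a 4-firm Cournot equilibrium, symmetry and the first-order condition give q = (101 − 50.5)/(20) = 2.525. So Q = 10.1 and P = 60.6.
PS = (60.6 − 50.5)·10.1 = 102.01.
Change in producer surplus: 102.01 − 0 = 102.01.

Producer surplus rises by 102.01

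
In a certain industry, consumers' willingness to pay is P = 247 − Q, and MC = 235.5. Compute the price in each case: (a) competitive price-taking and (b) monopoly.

Competition: P = 235.5; Monopoly: P = 241.25

Under competition P = MC = 235.5, so Q = (247 − 235.5)/1 = 11.5.
Monopoly sets MR = MC: 247 − 2Q = 235.5 ⇒ Q = 5.75, P = 247 − 5.75 = 241.25.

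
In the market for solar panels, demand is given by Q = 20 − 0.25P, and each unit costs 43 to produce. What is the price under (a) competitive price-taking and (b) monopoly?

Inverting demand: P = 80 − 4Q.
Perfect competition: P = MC = 43, so 80 − 4Q = 43 and Q = 9.25.
Monopoly sets MR = MC: 80 − 8Q = 43 ⇒ Q = 4.625, P = 80 − 4·4.625 = 61.5.

Competition: P = 43; Monopoly: P = 61.5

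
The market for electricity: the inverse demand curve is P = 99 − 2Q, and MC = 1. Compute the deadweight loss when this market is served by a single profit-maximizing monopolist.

DWL = 600.25

Competitive firms price at marginal cost: P = 1, giving Q = 49.
The monopolist equates marginal revenue to marginal cost: 99 − 4Q = 1, so Q = 24.5. From demand, P = 50.
DWL is the triangle between Q = 24.5 and Q = 49: ½·(49 − 24.5)·(50 − 1) = 600.25.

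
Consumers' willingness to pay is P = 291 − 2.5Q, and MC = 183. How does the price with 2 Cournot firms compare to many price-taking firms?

Cournot: P = 219; Competition: P = 183

Cournot with 2 identical firms: the symmetric best-response condition is 291 − 7.5q = 183. Each firm produces q = 14.4, total output Q = 28.8, price P = 219.
Competitive firms price at marginal cost: P = 183, giving Q = 43.2.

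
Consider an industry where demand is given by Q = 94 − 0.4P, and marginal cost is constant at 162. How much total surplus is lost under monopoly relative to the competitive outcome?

Inverting demand: P = 235 − 2.5Q.
Perfect competition: P = MC = 162, so 235 − 2.5Q = 162 and Q = 29.2.
The monopolist equates marginal revenue to marginal cost: 235 − 5Q = 162, so Q = 14.6. From demand, P = 198.5.
DWL is the triangle between Q = 14.6 and Q = 29.2: ½·(29.2 − 14.6)·(198.5 − 162) = 266.45.

DWL = 266.45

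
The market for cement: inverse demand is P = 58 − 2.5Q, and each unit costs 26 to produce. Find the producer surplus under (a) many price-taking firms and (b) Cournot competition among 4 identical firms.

Perfect competition: P = MC = 26, so 58 − 2.5Q = 26 and Q = 12.8.
PS = (26 − 26)·12.8 = 0.
In a 4-firm Cournot equilibrium, symmetry and the first-order condition give q = (58 − 26)/(12.5) = 2.56. So Q = 10.24 and P = 32.4.
PS = (32.4 − 26)·10.24 = 65.536.

Competition: PS = 0; Cournot: PS = 65.536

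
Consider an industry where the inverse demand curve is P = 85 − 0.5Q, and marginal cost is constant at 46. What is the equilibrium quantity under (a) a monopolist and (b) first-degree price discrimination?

Monopoly: Q = 39; Perfect PD: Q = 78

A monopolist chooses Q where MR = MC. MR = 85 − Q; setting this equal to 46 gives Q = 39 and P = 65.5.
With perfect price discrimination, output is the efficient level Q = 78 (where demand meets MC), but every buyer pays their willingness to pay: CS = 0 and PS = total surplus.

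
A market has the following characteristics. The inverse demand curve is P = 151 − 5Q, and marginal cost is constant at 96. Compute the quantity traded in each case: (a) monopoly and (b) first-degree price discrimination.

Monopoly: Q = 5.5; Perfect PD: Q = 11

The monopolist equates marginal revenue to marginal cost: 151 − 10Q = 96, so Q = 5.5. From demand, P = 123.5.
Under first-degree price discrimination the firm charges each unit its demand price and produces up to where P = MC, i.e. Q = 11. Consumer surplus is zero; producer surplus equals total surplus.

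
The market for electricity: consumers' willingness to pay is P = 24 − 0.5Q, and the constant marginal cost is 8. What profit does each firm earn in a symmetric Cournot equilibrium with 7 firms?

π_i = 8

In a 7-firm Cournot equilibrium, symmetry and the first-order condition give q = (24 − 8)/(4) = 4. So Q = 28 and P = 10.
Each firm's profit = (10 − 8)·4 = 8.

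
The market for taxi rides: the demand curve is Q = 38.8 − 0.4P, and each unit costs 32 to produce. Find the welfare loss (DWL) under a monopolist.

DWL = 211.25

Inverting demand: P = 97 − 2.5Q.
Competitive firms price at marginal cost: P = 32, giving Q = 26.
The monopolist equates marginal revenue to marginal cost: 97 − 5Q = 32, so Q = 13. From demand, P = 64.5.
DWL is the triangle between Q = 13 and Q = 26: ½·(26 − 13)·(64.5 − 32) = 211.25.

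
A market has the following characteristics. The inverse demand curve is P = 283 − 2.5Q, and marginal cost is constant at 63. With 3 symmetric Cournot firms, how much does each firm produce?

With 3 symmetric Cournot firms, each firm's FOC gives 283 − 10q = 63, so q = 22, Q = 3·22 = 66, and P = 118.

q_i = 22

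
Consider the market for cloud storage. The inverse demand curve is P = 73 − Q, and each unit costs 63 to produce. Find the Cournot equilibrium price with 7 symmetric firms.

P = 64.25

With 7 symmetric Cournot firms, each firm's FOC gives 73 − 8q = 63, so q = 1.25, Q = 7·1.25 = 8.75, and P = 64.25.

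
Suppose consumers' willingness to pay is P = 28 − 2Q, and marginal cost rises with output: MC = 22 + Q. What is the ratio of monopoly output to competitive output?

The monopolist equates marginal revenue to marginal cost: 28 − 4Q = 22 + Q, so Q = 1.2. From demand, P = 25.6.
Under competition P = MC: 28 − 2Q = 22 + Q ⇒ Q = 2, P = 24.
Ratio Q_m/Q_c = 1.2/2 = 0.6.

Q_m/Q_c = 0.6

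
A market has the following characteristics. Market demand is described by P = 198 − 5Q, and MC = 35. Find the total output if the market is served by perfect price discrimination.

Under first-degree price discrimination the firm charges each unit its demand price and produces up to where P = MC, i.e. Q = 32.6. Consumer surplus is zero; producer surplus equals total surplus.

Q = 32.6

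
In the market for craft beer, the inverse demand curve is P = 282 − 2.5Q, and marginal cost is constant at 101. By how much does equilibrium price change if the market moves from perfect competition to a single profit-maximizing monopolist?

Competitive firms price at marginal cost: P = 101, giving Q = 72.4.
Monopoly sets MR = MC: 282 − 5Q = 101 ⇒ Q = 36.2, P = 282 − 2.5·36.2 = 191.5.
Change in equilibrium price: 191.5 − 101 = 90.5.

Equilibrium price rises by 90.5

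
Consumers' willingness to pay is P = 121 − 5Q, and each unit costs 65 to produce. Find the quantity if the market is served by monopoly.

The monopolist equates marginal revenue to marginal cost: 121 − 10Q = 65, so Q = 5.6. From demand, P = 93.

Q = 5.6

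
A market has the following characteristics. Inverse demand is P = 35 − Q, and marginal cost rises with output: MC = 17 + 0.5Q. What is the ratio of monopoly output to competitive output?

Q_m/Q_c = 0.6

A monopolist chooses Q where MR = MC. MR = 35 − 2Q; setting this equal to 17 + 0.5Q gives Q = 7.2 and P = 27.8.
Under competition P = MC: 35 − Q = 17 + 0.5Q ⇒ Q = 12, P = 23.
Ratio Q_m/Q_c = 7.2/12 = 0.6.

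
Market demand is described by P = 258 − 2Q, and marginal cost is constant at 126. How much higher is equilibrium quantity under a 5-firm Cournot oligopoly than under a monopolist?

A monopolist chooses Q where MR = MC. MR = 258 − 4Q; setting this equal to 126 gives Q = 33 and P = 192.
With 5 symmetric Cournot firms, each firm's FOC gives 258 − 12q = 126, so q = 11, Q = 5·11 = 55, and P = 148.
Change in equilibrium quantity: 55 − 33 = 22.

Equilibrium quantity rises by 22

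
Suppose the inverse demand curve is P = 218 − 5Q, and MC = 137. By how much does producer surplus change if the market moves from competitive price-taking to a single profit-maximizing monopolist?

Competitive firms price at marginal cost: P = 137, giving Q = 16.2.
PS = (137 − 137)·16.2 = 0.
Monopoly sets MR = MC: 218 − 10Q = 137 ⇒ Q = 8.1, P = 218 − 5·8.1 = 177.5.
PS = (177.5 − 137)·8.1 = 328.05.
Change in producer surplus: 328.05 − 0 = 328.05.

Producer surplus rises by 328.05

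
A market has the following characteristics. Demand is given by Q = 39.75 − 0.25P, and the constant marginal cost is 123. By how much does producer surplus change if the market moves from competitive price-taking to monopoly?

Producer surplus rises by 81

Inverting demand: P = 159 − 4Q.
Perfect competition: P = MC = 123, so 159 − 4Q = 123 and Q = 9.
PS = (123 − 123)·9 = 0.
A monopolist chooses Q where MR = MC. MR = 159 − 8Q; setting this equal to 123 gives Q = 4.5 and P = 141.
PS = (141 − 123)·4.5 = 81.
Change in producer surplus: 81 − 0 = 81.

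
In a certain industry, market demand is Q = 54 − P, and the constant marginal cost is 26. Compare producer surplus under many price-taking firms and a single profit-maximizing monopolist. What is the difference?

Inverting demand: P = 54 − Q.
Competitive firms price at marginal cost: P = 26, giving Q = 28.
PS = (26 − 26)·28 = 0.
A monopolist chooses Q where MR = MC. MR = 54 − 2Q; setting this equal to 26 gives Q = 14 and P = 40.
PS = (40 − 26)·14 = 196.
Change in producer surplus: 196 − 0 = 196.

PS rises by 196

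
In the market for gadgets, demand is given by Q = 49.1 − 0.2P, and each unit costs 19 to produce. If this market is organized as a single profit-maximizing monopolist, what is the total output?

Inverting demand: P = 245.5 − 5Q.
Monopoly sets MR = MC: 245.5 − 10Q = 19 ⇒ Q = 22.65, P = 245.5 − 5·22.65 = 132.25.

Q = 22.65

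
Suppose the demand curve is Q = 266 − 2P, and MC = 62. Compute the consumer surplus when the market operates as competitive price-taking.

CS = 5041

Inverting demand: P = 133 − 0.5Q.
Perfect competition: P = MC = 62, so 133 − 0.5Q = 62 and Q = 142.
CS = ½·(133 − 62)·142 = 5041.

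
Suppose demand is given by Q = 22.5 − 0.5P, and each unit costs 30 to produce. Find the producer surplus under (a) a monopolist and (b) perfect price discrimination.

Monopoly: PS = 28.125; Perfect PD: PS = 56.25

Inverting demand: P = 45 − 2Q.
A monopolist chooses Q where MR = MC. MR = 45 − 4Q; setting this equal to 30 gives Q = 3.75 and P = 37.5.
PS = (37.5 − 30)·3.75 = 28.125.
Under first-degree price discrimination the firm charges each unit its demand price and produces up to where P = MC, i.e. Q = 7.5. Consumer surplus is zero; producer surplus equals total surplus.
PS = ½·(45 − 30)·7.5 = 56.25.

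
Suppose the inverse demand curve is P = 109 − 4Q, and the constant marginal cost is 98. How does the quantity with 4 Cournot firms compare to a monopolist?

With 4 symmetric Cournot firms, each firm's FOC gives 109 − 20q = 98, so q = 0.55, Q = 4·0.55 = 2.2, and P = 100.2.
A monopolist chooses Q where MR = MC. MR = 109 − 8Q; setting this equal to 98 gives Q = 1.375 and P = 103.5.

Cournot: Q = 2.2; Monopoly: Q = 1.375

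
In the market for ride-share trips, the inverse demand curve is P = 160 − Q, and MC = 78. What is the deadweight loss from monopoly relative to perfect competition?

DWL = 840.5

Perfect competition: P = MC = 78, so 160 − Q = 78 and Q = 82.
The monopolist equates marginal revenue to marginal cost: 160 − 2Q = 78, so Q = 41. From demand, P = 119.
DWL is the triangle between Q = 41 and Q = 82: ½·(82 − 41)·(119 − 78) = 840.5.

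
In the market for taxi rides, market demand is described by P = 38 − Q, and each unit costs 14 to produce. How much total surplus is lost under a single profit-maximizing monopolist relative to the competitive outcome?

DWL = 72

Perfect competition: P = MC = 14, so 38 − Q = 14 and Q = 24.
The monopolist equates marginal revenue to marginal cost: 38 − 2Q = 14, so Q = 12. From demand, P = 26.
DWL is the triangle between Q = 12 and Q = 24: ½·(24 − 12)·(26 − 14) = 72.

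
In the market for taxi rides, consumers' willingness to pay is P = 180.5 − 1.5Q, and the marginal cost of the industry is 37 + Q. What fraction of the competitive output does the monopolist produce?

The monopolist equates marginal revenue to marginal cost: 180.5 − 3Q = 37 + Q, so Q = 35.875. From demand, P = 2027/16.
Competitive equilibrium sets price equal to marginal cost: 180.5 − 1.5Q = 37 + Q, so Q = 57.4 and P = 94.4.
Ratio Q_m/Q_c = 35.875/57.4 = 0.625.

Q_m/Q_c = 0.625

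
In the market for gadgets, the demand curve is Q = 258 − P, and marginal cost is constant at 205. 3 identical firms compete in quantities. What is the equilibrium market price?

Inverting demand: P = 258 − Q.
In a 3-firm Cournot equilibrium, symmetry and the first-order condition give q = (258 − 205)/(4) = 13.25. So Q = 39.75 and P = 218.25.

P = 218.25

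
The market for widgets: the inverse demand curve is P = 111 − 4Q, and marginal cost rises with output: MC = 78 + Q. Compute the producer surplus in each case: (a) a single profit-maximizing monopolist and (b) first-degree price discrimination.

Monopoly: PS = 60.5; Perfect PD: PS = 108.9

Monopoly sets MR = MC: 111 − 8Q = 78 + Q ⇒ Q = 11/3, P = 111 − 4·11/3 = 289/3.
PS = P·Q − VC(Q) = 289/3·11/3 − (78·11/3 + ½·1·(11/3)²) = 60.5.
With perfect price discrimination, output is the efficient level Q = 6.6 (where demand meets MC), but every buyer pays their willingness to pay: CS = 0 and PS = total surplus.
PS = ½·(111 − 78)·6.6 = 108.9.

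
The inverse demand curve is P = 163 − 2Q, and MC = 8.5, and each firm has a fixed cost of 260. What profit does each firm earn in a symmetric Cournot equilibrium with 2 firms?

In a 2-firm Cournot equilibrium, symmetry and the first-order condition give q = (163 − 8.5)/(6) = 25.75. So Q = 51.5 and P = 60.
Each firm's profit = (60 − 8.5)·25.75 − 260 = 1066.125.

π_i = 1066.125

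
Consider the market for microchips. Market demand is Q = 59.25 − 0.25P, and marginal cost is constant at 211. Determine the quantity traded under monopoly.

Q = 3.25

Inverting demand: P = 237 − 4Q.
A monopolist chooses Q where MR = MC. MR = 237 − 8Q; setting this equal to 211 gives Q = 3.25 and P = 224.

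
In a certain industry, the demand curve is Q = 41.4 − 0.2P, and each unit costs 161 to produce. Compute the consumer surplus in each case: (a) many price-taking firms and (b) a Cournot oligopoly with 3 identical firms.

Competition: CS = 211.6; Cournot: CS = 119.025

Inverting demand: P = 207 − 5Q.
Under competition P = MC = 161, so Q = (207 − 161)/5 = 9.2.
CS = ½·(207 − 161)·9.2 = 211.6.
Cournot with 3 identical firms: the symmetric best-response condition is 207 − 20q = 161. Each firm produces q = 2.3, total output Q = 6.9, price P = 172.5.
CS = ½·(207 − 172.5)·6.9 = 119.025.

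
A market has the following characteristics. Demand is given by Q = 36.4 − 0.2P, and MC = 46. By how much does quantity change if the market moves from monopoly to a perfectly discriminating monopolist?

Q rises by 13.6

Inverting demand: P = 182 − 5Q.
A monopolist chooses Q where MR = MC. MR = 182 − 10Q; setting this equal to 46 gives Q = 13.6 and P = 114.
A perfectly discriminating monopolist sells every unit with P(Q) ≥ MC(Q), so output equals the competitive quantity Q = 27.2. Each buyer pays their reservation price, so CS = 0 and the firm captures all surplus.
Change in quantity: 27.2 − 13.6 = 13.6.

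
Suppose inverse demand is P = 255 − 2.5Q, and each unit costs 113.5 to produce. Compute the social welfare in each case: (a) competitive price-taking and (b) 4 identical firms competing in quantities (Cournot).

Competition: TS = 4004.45; Cournot: TS = 3844.272

Under competition P = MC = 113.5, so Q = (255 − 113.5)/2.5 = 56.6.
CS = ½·(255 − 113.5)·56.6 = 4004.45; PS = (113.5 − 113.5)·56.6 = 0; TS = 4004.45.
With 4 symmetric Cournot firms, each firm's FOC gives 255 − 12.5q = 113.5, so q = 11.32, Q = 4·11.32 = 45.28, and P = 141.8.
CS = ½·(255 − 141.8)·45.28 = 2562.848; PS = (141.8 − 113.5)·45.28 = 1281.424; TS = 3844.272.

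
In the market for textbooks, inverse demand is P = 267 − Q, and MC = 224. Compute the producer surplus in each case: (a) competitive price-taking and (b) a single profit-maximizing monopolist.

Competition: PS = 0; Monopoly: PS = 462.25

Under competition P = MC = 224, so Q = (267 − 224)/1 = 43.
PS = (224 − 224)·43 = 0.
The monopolist equates marginal revenue to marginal cost: 267 − 2Q = 224, so Q = 21.5. From demand, P = 245.5.
PS = (245.5 − 224)·21.5 = 462.25.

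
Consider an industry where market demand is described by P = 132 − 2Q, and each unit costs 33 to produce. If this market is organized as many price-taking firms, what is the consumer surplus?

CS = 2450.25

Competitive firms price at marginal cost: P = 33, giving Q = 49.5.
CS = ½·(132 − 33)·49.5 = 2450.25.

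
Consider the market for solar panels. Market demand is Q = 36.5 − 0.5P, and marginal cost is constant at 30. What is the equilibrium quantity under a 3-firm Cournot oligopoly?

Inverting demand: P = 73 − 2Q.
In a 3-firm Cournot equilibrium, symmetry and the first-order condition give q = (73 − 30)/(8) = 5.375. So Q = 16.125 and P = 40.75.

Q = 16.125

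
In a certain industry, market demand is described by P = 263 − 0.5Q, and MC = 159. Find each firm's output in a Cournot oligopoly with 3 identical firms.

Cournot with 3 identical firms: the symmetric best-response condition is 263 − 2q = 159. Each firm produces q = 52, total output Q = 156, price P = 185.

q_i = 52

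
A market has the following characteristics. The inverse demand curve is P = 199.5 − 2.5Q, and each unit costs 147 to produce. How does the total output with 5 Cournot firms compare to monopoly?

Cournot: Q = 17.5; Monopoly: Q = 10.5

Cournot with 5 identical firms: the symmetric best-response condition is 199.5 − 15q = 147. Each firm produces q = 3.5, total output Q = 17.5, price P = 155.75.
A monopolist chooses Q where MR = MC. MR = 199.5 − 5Q; setting this equal to 147 gives Q = 10.5 and P = 173.25.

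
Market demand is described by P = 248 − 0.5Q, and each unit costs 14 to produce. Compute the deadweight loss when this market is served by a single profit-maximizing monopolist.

Under competition P = MC = 14, so Q = (248 − 14)/0.5 = 468.
The monopolist equates marginal revenue to marginal cost: 248 − Q = 14, so Q = 234. From demand, P = 131.
DWL is the triangle between Q = 234 and Q = 468: ½·(468 − 234)·(131 − 14) = 13689.

DWL = 13689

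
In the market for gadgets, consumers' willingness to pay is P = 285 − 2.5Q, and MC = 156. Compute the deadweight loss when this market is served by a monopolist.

DWL = 832.05

Perfect competition: P = MC = 156, so 285 − 2.5Q = 156 and Q = 51.6.
The monopolist equates marginal revenue to marginal cost: 285 − 5Q = 156, so Q = 25.8. From demand, P = 220.5.
DWL is the triangle between Q = 25.8 and Q = 51.6: ½·(51.6 − 25.8)·(220.5 − 156) = 832.05.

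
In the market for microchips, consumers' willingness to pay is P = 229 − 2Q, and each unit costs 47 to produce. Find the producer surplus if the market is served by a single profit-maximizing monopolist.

PS = 4140.5

Monopoly sets MR = MC: 229 − 4Q = 47 ⇒ Q = 45.5, P = 229 − 2·45.5 = 138.
PS = (138 − 47)·45.5 = 4140.5.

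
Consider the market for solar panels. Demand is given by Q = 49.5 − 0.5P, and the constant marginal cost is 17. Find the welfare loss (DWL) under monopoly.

DWL = 420.25

Inverting demand: P = 99 − 2Q.
Competitive firms price at marginal cost: P = 17, giving Q = 41.
Monopoly sets MR = MC: 99 − 4Q = 17 ⇒ Q = 20.5, P = 99 − 2·20.5 = 58.
DWL is the triangle between Q = 20.5 and Q = 41: ½·(41 − 20.5)·(58 − 17) = 420.25.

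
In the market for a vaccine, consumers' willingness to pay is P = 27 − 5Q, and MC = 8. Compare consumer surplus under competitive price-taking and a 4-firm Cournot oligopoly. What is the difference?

CS falls by 12.996

Under competition P = MC = 8, so Q = (27 − 8)/5 = 3.8.
CS = ½·(27 − 8)·3.8 = 36.1.
In a 4-firm Cournot equilibrium, symmetry and the first-order condition give q = (27 − 8)/(25) = 0.76. So Q = 3.04 and P = 11.8.
CS = ½·(27 − 11.8)·3.04 = 23.104.
Change in consumer surplus: 23.104 − 36.1 = −12.996.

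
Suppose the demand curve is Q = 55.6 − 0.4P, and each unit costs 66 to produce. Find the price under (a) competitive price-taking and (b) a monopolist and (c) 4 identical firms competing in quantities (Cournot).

Competition: P = 66; Monopoly: P = 102.5; Cournot: P = 80.6

Inverting demand: P = 139 − 2.5Q.
Under competition P = MC = 66, so Q = (139 − 66)/2.5 = 29.2.
A monopolist chooses Q where MR = MC. MR = 139 − 5Q; setting this equal to 66 gives Q = 14.6 and P = 102.5.
In a 4-firm Cournot equilibrium, symmetry and the first-order condition give q = (139 − 66)/(12.5) = 5.84. So Q = 23.36 and P = 80.6.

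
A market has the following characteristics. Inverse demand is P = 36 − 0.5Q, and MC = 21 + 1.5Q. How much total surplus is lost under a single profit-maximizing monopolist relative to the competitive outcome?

Competitive equilibrium sets price equal to marginal cost: 36 − 0.5Q = 21 + 1.5Q, so Q = 7.5 and P = 32.25.
The monopolist equates marginal revenue to marginal cost: 36 − Q = 21 + 1.5Q, so Q = 6. From demand, P = 33.
CS = ½·(36 − 32.25)·7.5 = 225/16; PS = (32.25·7.5 − 21·7.5 − ½·1.5·7.5²) = 675/16; TS = 56.25.
CS = ½·(36 − 33)·6 = 9; PS = (33·6 − 21·6 − ½·1.5·6²) = 45; TS = 54.
DWL = 56.25 − 54 = 2.25.

DWL = 2.25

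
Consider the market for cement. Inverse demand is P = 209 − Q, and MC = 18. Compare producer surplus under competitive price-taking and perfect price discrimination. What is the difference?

Under competition P = MC = 18, so Q = (209 − 18)/1 = 191.
PS = (18 − 18)·191 = 0.
Under first-degree price discrimination the firm charges each unit its demand price and produces up to where P = MC, i.e. Q = 191. Consumer surplus is zero; producer surplus equals total surplus.
PS = ½·(209 − 18)·191 = 18240.5.
Change in producer surplus: 18240.5 − 0 = 18240.5.

Producer surplus rises by 18240.5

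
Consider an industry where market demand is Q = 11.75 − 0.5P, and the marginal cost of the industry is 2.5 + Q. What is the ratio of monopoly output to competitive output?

Q_m/Q_c = 0.6

Inverting demand: P = 23.5 − 2Q.
The monopolist equates marginal revenue to marginal cost: 23.5 − 4Q = 2.5 + Q, so Q = 4.2. From demand, P = 15.1.
Competitive equilibrium sets price equal to marginal cost: 23.5 − 2Q = 2.5 + Q, so Q = 7 and P = 9.5.
Ratio Q_m/Q_c = 4.2/7 = 0.6.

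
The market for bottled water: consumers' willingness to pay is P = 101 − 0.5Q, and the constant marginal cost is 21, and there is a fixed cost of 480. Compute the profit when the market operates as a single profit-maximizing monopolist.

Monopoly sets MR = MC: 101 − Q = 21 ⇒ Q = 80, P = 101 − 0.5·80 = 61.
Profit = (61 − 21)·80 − 480 = 2720.

Profit = 2720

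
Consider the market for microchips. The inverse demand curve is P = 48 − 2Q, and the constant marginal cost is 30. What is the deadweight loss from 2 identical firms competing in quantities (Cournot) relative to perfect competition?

Under competition P = MC = 30, so Q = (48 − 30)/2 = 9.
With 2 symmetric Cournot firms, each firm's FOC gives 48 − 6q = 30, so q = 3, Q = 2·3 = 6, and P = 36.
DWL is the triangle between Q = 6 and Q = 9: ½·(9 − 6)·(36 − 30) = 9.

DWL = 9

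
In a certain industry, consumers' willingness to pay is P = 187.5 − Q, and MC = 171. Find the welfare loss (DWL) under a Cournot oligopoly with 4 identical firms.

Perfect competition: P = MC = 171, so 187.5 − Q = 171 and Q = 16.5.
In a 4-firm Cournot equilibrium, symmetry and the first-order condition give q = (187.5 − 171)/(5) = 3.3. So Q = 13.2 and P = 174.3.
DWL is the triangle between Q = 13.2 and Q = 16.5: ½·(16.5 − 13.2)·(174.3 − 171) = 5.445.

DWL = 5.445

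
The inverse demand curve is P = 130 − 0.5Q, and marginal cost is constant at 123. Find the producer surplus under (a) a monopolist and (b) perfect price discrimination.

Monopoly: PS = 24.5; Perfect PD: PS = 49

The monopolist equates marginal revenue to marginal cost: 130 − Q = 123, so Q = 7. From demand, P = 126.5.
PS = (126.5 − 123)·7 = 24.5.
A perfectly discriminating monopolist sells every unit with P(Q) ≥ MC(Q), so output equals the competitive quantity Q = 14. Each buyer pays their reservation price, so CS = 0 and the firm captures all surplus.
PS = ½·(130 − 123)·14 = 49.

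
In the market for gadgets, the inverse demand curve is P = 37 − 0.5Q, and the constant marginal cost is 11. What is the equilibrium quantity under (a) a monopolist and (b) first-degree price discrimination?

Monopoly sets MR = MC: 37 − Q = 11 ⇒ Q = 26, P = 37 − 0.5·26 = 24.
With perfect price discrimination, output is the efficient level Q = 52 (where demand meets MC), but every buyer pays their willingness to pay: CS = 0 and PS = total surplus.

Monopoly: Q = 26; Perfect PD: Q = 52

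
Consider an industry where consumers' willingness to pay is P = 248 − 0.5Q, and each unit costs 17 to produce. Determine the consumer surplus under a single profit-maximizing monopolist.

CS = 13340.25

The monopolist equates marginal revenue to marginal cost: 248 − Q = 17, so Q = 231. From demand, P = 132.5.
CS = ½·(248 − 132.5)·231 = 13340.25.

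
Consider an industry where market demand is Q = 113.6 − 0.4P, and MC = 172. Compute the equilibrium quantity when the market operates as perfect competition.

Q = 44.8

Inverting demand: P = 284 − 2.5Q.
Under competition P = MC = 172, so Q = (284 − 172)/2.5 = 44.8.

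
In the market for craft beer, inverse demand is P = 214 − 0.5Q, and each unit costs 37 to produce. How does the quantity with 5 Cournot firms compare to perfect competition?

Cournot with 5 identical firms: the symmetric best-response condition is 214 − 3q = 37. Each firm produces q = 59, total output Q = 295, price P = 66.5.
Under competition P = MC = 37, so Q = (214 − 37)/0.5 = 354.

Cournot: Q = 295; Competition: Q = 354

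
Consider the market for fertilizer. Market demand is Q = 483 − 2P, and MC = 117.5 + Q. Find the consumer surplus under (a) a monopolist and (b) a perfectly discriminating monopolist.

Monopoly: CS = 961; Perfect PD: CS = 0

Inverting demand: P = 241.5 − 0.5Q.
A monopolist chooses Q where MR = MC. MR = 241.5 − Q; setting this equal to 117.5 + Q gives Q = 62 and P = 210.5.
CS = ½·(241.5 − 210.5)·62 = 961.
With perfect price discrimination, output is the efficient level Q = 248/3 (where demand meets MC), but every buyer pays their willingness to pay: CS = 0 and PS = total surplus.
CS = 0.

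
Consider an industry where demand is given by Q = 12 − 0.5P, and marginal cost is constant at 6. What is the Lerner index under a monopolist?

Lerner index = 0.6

Inverting demand: P = 24 − 2Q.
A monopolist chooses Q where MR = MC. MR = 24 − 4Q; setting this equal to 6 gives Q = 4.5 and P = 15.
Lerner index = (P − MC)/P = (15 − 6)/15 = 0.6.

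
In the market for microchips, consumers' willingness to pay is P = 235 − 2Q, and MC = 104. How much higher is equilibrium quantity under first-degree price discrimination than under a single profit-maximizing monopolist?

Equilibrium quantity rises by 32.75

Monopoly sets MR = MC: 235 − 4Q = 104 ⇒ Q = 32.75, P = 235 − 2·32.75 = 169.5.
A perfectly discriminating monopolist sells every unit with P(Q) ≥ MC(Q), so output equals the competitive quantity Q = 65.5. Each buyer pays their reservation price, so CS = 0 and the firm captures all surplus.
Change in equilibrium quantity: 65.5 − 32.75 = 32.75.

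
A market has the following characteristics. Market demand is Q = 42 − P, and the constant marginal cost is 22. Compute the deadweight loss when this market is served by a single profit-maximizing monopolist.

Inverting demand: P = 42 − Q.
Competitive firms price at marginal cost: P = 22, giving Q = 20.
Monopoly sets MR = MC: 42 − 2Q = 22 ⇒ Q = 10, P = 42 − 10 = 32.
DWL is the triangle between Q = 10 and Q = 20: ½·(20 − 10)·(32 − 22) = 50.

DWL = 50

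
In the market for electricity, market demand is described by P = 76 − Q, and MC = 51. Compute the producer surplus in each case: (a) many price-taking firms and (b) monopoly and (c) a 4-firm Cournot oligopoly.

Competition: PS = 0; Monopoly: PS = 156.25; Cournot: PS = 100

Competitive firms price at marginal cost: P = 51, giving Q = 25.
PS = (51 − 51)·25 = 0.
Monopoly sets MR = MC: 76 − 2Q = 51 ⇒ Q = 12.5, P = 76 − 12.5 = 63.5.
PS = (63.5 − 51)·12.5 = 156.25.
With 4 symmetric Cournot firms, each firm's FOC gives 76 − 5q = 51, so q = 5, Q = 4·5 = 20, and P = 56.
PS = (56 − 51)·20 = 100.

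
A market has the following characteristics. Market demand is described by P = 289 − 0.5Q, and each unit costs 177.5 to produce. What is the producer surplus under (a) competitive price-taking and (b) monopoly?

Competition: PS = 0; Monopoly: PS = 6216.125

Under competition P = MC = 177.5, so Q = (289 − 177.5)/0.5 = 223.
PS = (177.5 − 177.5)·223 = 0.
Monopoly sets MR = MC: 289 − Q = 177.5 ⇒ Q = 111.5, P = 289 − 0.5·111.5 = 233.25.
PS = (233.25 − 177.5)·111.5 = 6216.125.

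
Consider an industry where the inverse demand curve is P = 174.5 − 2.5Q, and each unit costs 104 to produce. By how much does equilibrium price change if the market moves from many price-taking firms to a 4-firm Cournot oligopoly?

Under competition P = MC = 104, so Q = (174.5 − 104)/2.5 = 28.2.
In a 4-firm Cournot equilibrium, symmetry and the first-order condition give q = (174.5 − 104)/(12.5) = 5.64. So Q = 22.56 and P = 118.1.
Change in equilibrium price: 118.1 − 104 = 14.1.

Equilibrium price rises by 14.1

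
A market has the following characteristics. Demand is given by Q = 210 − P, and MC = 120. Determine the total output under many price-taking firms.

Inverting demand: P = 210 − Q.
Perfect competition: P = MC = 120, so 210 − Q = 120 and Q = 90.

Q = 90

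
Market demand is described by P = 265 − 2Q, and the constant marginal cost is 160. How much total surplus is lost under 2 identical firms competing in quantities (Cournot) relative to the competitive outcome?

DWL = 306.25

Perfect competition: P = MC = 160, so 265 − 2Q = 160 and Q = 52.5.
With 2 symmetric Cournot firms, each firm's FOC gives 265 − 6q = 160, so q = 17.5, Q = 2·17.5 = 35, and P = 195.
DWL is the triangle between Q = 35 and Q = 52.5: ½·(52.5 − 35)·(195 − 160) = 306.25.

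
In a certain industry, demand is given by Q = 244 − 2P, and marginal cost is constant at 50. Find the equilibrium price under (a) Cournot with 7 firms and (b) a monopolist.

Cournot: P = 59; Monopoly: P = 86

Inverting demand: P = 122 − 0.5Q.
In a 7-firm Cournot equilibrium, symmetry and the first-order condition give q = (122 − 50)/(4) = 18. So Q = 126 and P = 59.
The monopolist equates marginal revenue to marginal cost: 122 − Q = 50, so Q = 72. From demand, P = 86.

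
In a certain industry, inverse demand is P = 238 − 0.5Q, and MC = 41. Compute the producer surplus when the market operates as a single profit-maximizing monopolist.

PS = 19404.5

The monopolist equates marginal revenue to marginal cost: 238 − Q = 41, so Q = 197. From demand, P = 139.5.
PS = (139.5 − 41)·197 = 19404.5.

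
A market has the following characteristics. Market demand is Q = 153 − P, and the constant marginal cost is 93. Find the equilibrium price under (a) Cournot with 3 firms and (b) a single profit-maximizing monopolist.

Inverting demand: P = 153 − Q.
Cournot with 3 identical firms: the symmetric best-response condition is 153 − 4q = 93. Each firm produces q = 15, total output Q = 45, price P = 108.
The monopolist equates marginal revenue to marginal cost: 153 − 2Q = 93, so Q = 30. From demand, P = 123.

Cournot: P = 108; Monopoly: P = 123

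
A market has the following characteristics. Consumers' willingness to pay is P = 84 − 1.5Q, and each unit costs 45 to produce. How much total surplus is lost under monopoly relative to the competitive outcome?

DWL = 126.75

Perfect competition: P = MC = 45, so 84 − 1.5Q = 45 and Q = 26.
A monopolist chooses Q where MR = MC. MR = 84 − 3Q; setting this equal to 45 gives Q = 13 and P = 64.5.
DWL is the triangle between Q = 13 and Q = 26: ½·(26 − 13)·(64.5 − 45) = 126.75.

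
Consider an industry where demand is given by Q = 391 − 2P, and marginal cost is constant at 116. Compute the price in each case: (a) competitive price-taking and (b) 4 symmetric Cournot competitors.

Competition: P = 116; Cournot: P = 131.9

Inverting demand: P = 195.5 − 0.5Q.
Competitive firms price at marginal cost: P = 116, giving Q = 159.
In a 4-firm Cournot equilibrium, symmetry and the first-order condition give q = (195.5 − 116)/(2.5) = 31.8. So Q = 127.2 and P = 131.9.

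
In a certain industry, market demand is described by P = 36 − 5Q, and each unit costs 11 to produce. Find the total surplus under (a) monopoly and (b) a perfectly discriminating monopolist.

A monopolist chooses Q where MR = MC. MR = 36 − 10Q; setting this equal to 11 gives Q = 2.5 and P = 23.5.
CS = ½·(36 − 23.5)·2.5 = 15.625; PS = (23.5 − 11)·2.5 = 31.25; TS = 46.875.
With perfect price discrimination, output is the efficient level Q = 5 (where demand meets MC), but every buyer pays their willingness to pay: CS = 0 and PS = total surplus.
TS = 62.5 (equal to competitive TS).

Monopoly: TS = 46.875; Perfect PD: TS = 62.5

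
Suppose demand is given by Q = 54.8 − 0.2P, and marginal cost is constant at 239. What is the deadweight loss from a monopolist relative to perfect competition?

DWL = 30.625

Inverting demand: P = 274 − 5Q.
Under competition P = MC = 239, so Q = (274 − 239)/5 = 7.
The monopolist equates marginal revenue to marginal cost: 274 − 10Q = 239, so Q = 3.5. From demand, P = 256.5.
DWL is the triangle between Q = 3.5 and Q = 7: ½·(7 − 3.5)·(256.5 − 239) = 30.625.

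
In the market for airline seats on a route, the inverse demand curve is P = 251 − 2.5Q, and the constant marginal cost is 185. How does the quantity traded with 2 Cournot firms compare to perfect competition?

With 2 symmetric Cournot firms, each firm's FOC gives 251 − 7.5q = 185, so q = 8.8, Q = 2·8.8 = 17.6, and P = 207.
Under competition P = MC = 185, so Q = (251 − 185)/2.5 = 26.4.

Cournot: Q = 17.6; Competition: Q = 26.4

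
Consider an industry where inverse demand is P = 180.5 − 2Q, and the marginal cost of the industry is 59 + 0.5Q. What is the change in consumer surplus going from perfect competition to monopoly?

Competitive equilibrium sets price equal to marginal cost: 180.5 − 2Q = 59 + 0.5Q, so Q = 48.6 and P = 83.3.
CS = ½·(180.5 − 83.3)·48.6 = 2361.96.
The monopolist equates marginal revenue to marginal cost: 180.5 − 4Q = 59 + 0.5Q, so Q = 27. From demand, P = 126.5.
CS = ½·(180.5 − 126.5)·27 = 729.
Change in consumer surplus: 729 − 2361.96 = −1632.96.

CS falls by 1632.96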